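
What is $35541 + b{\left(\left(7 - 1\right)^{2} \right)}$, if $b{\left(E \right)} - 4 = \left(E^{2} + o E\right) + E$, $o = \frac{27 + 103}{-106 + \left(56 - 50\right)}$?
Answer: $\frac{184151}{5} \approx 36830.0$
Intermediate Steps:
$o = - \frac{13}{10}$ ($o = \frac{130}{-106 + \left(56 - 50\right)} = \frac{130}{-106 + 6} = \frac{130}{-100} = 130 \left(- \frac{1}{100}\right) = - \frac{13}{10} \approx -1.3$)
$b{\left(E \right)} = 4 + E^{2} - \frac{3 E}{10}$ ($b{\left(E \right)} = 4 + \left(\left(E^{2} - \frac{13 E}{10}\right) + E\right) = 4 + \left(E^{2} - \frac{3 E}{10}\right) = 4 + E^{2} - \frac{3 E}{10}$)
$35541 + b{\left(\left(7 - 1\right)^{2} \right)} = 35541 + \left(4 + \left(\left(7 - 1\right)^{2}\right)^{2} - \frac{3 \left(7 - 1\right)^{2}}{10}\right) = 35541 + \left(4 + \left(6^{2}\right)^{2} - \frac{3 \cdot 6^{2}}{10}\right) = 35541 + \left(4 + 36^{2} - \frac{54}{5}\right) = 35541 + \left(4 + 1296 - \frac{54}{5}\right) = 35541 + \frac{6446}{5} = \frac{184151}{5}$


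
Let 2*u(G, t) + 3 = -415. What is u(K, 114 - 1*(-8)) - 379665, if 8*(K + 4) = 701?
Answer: -379874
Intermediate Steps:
K = 669/8 (K = -4 + (⅛)*701 = -4 + 701/8 = 669/8 ≈ 83.625)
u(G, t) = -209 (u(G, t) = -3/2 + (½)*(-415) = -3/2 - 415/2 = -209)
u(K, 114 - 1*(-8)) - 379665 = -209 - 379665 = -379874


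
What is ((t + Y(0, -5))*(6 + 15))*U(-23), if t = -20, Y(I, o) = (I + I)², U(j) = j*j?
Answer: -222180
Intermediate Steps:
U(j) = j²
Y(I, o) = 4*I² (Y(I, o) = (2*I)² = 4*I²)
((t + Y(0, -5))*(6 + 15))*U(-23) = ((-20 + 4*0²)*(6 + 15))*(-23)² = ((-20 + 4*0)*21)*529 = ((-20 + 0)*21)*529 = -20*21*529 = -420*529 = -222180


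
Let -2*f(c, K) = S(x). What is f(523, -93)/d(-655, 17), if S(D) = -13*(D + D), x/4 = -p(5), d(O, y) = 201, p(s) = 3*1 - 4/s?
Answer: -572/1005 ≈ -0.56915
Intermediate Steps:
p(s) = 3 - 4/s
x = -44/5 (x = 4*(-(3 - 4/5)) = 4*(-(3 - 4*⅕)) = 4*(-(3 - ⅘)) = 4*(-1*11/5) = 4*(-11/5) = -44/5 ≈ -8.8000)
S(D) = -26*D
f(c, K) = -572/5 (f(c, K) = -(-13)*(-44)/5 = -½*1144/5 = -572/5)
f(523, -93)/d(-655, 17) = -572/5/201 = -572/5*1/201 = -572/1005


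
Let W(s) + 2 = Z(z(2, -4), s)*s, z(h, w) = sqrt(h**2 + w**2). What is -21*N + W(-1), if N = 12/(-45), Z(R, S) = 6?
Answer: -12/5 ≈ -2.4000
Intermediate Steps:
W(s) = -2 + 6*s
N = -4/15 (N = 12*(-1/45) = -4/15 ≈ -0.26667)
-21*N + W(-1) = -21*(-4/15) + (-2 + 6*(-1)) = 28/5 + (-2 - 6) = 28/5 - 8 = -12/5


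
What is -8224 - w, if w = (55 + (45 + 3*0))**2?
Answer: -18224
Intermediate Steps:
w = 10000 (w = (55 + (45 + 0))**2 = (55 + 45)**2 = 100**2 = 10000)
-8224 - w = -8224 - 1*10000 = -8224 - 10000 = -18224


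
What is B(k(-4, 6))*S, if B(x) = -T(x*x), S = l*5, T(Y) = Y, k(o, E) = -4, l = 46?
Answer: -3680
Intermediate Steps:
S = 230 (S = 46*5 = 230)
B(x) = -x² (B(x) = -x*x = -x²)
B(k(-4, 6))*S = -1*(-4)²*230 = -1*16*230 = -16*230 = -3680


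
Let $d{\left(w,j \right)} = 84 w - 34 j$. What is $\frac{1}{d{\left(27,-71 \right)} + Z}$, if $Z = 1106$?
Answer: $\frac{1}{5788} \approx 0.00017277$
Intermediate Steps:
$d{\left(w,j \right)} = - 34 j + 84 w$
$\frac{1}{d{\left(27,-71 \right)} + Z} = \frac{1}{\left(\left(-34\right) \left(-71\right) + 84 \cdot 27\right) + 1106} = \frac{1}{\left(2414 + 2268\right) + 1106} = \frac{1}{4682 + 1106} = \frac{1}{5788}$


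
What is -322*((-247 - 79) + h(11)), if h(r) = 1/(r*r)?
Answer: 12701290/121 ≈ 1.0497e+5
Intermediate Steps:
h(r) = r⁻²
-322*((-247 - 79) + h(11)) = -322*((-247 - 79) + 11⁻²) = -322*(-326 + 1/121) = -322*(-39445/121) = 12701290/121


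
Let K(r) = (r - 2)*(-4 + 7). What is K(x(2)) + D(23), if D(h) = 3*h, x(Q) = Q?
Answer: 69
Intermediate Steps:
K(r) = -6 + 3*r (K(r) = (-2 + r)*3 = -6 + 3*r)
K(x(2)) + D(23) = (-6 + 3*2) + 3*23 = (-6 + 6) + 69 = 0 + 69 = 69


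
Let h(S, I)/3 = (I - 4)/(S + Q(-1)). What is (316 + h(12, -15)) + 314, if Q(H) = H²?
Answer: 8133/13 ≈ 625.62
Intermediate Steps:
h(S, I) = 3*(-4 + I)/(1 + S) (h(S, I) = 3*((I - 4)/(S + (-1)²)) = 3*((-4 + I)/(S + 1)) = 3*((-4 + I)/(1 + S)) = 3*(-4 + I)/(1 + S))
(316 + h(12, -15)) + 314 = (316 + 3*(-4 - 15)/(1 + 12)) + 314 = (316 + 3*(-19)/13) + 314 = (316 + 3*(1/13)*(-19)) + 314 = (316 - 57/13) + 314 = 4051/13 + 314 = 8133/13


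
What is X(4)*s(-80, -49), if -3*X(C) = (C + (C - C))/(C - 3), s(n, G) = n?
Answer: 320/3 ≈ 106.67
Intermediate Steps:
X(C) = -C/(3*(-3 + C)) (X(C) = -(C + (C - C))/(3*(C - 3)) = -(C + 0)/(3*(-3 + C)) = -C/(3*(-3 + C)))
X(4)*s(-80, -49) = -1*4/(-9 + 3*4)*(-80) = -1*4/(-9 + 12)*(-80) = -1*4/3*(-80) = -1*4*⅓*(-80) = -4/3*(-80) = 320/3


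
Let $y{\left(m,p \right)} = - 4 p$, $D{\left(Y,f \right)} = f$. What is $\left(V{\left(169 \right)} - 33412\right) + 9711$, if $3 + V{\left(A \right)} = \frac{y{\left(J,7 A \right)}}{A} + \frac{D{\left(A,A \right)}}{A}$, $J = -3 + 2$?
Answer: $-23731$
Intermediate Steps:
$J = -1$
$V{\left(A \right)} = -30$ ($V{\left(A \right)} = -3 + \left(\frac{\left(-4\right) 7 A}{A} + \frac{A}{A}\right) = -3 + \left(\frac{\left(-28\right) A}{A} + 1\right) = -3 + \left(-28 + 1\right) = -3 - 27 = -30$)
$\left(V{\left(169 \right)} - 33412\right) + 9711 = \left(-30 - 33412\right) + 9711 = -33442 + 9711 = -23731$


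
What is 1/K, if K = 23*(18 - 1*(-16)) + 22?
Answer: 1/804 ≈ 0.0012438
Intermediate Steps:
K = 804 (K = 23*(18 + 16) + 22 = 23*34 + 22 = 782 + 22 = 804)
1/K = 1/804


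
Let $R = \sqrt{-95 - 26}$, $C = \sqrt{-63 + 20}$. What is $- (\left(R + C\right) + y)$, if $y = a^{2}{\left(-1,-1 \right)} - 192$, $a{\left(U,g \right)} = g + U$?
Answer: $188 - 11 i - i \sqrt{43} \approx 188.0 - 17.557 i$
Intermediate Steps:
$a{\left(U,g \right)} = U + g$
$C = i \sqrt{43}$ ($C = \sqrt{-43} = i \sqrt{43} \approx 6.5574 i$)
$R = 11 i$ ($R = \sqrt{-121} = 11 i \approx 11.0 i$)
$y = -188$ ($y = \left(-1 - 1\right)^{2} - 192 = \left(-2\right)^{2} - 192 = 4 - 192 = -188$)
$- (\left(R + C\right) + y) = - (\left(11 i + i \sqrt{43}\right) - 188) = - (-188 + 11 i + i \sqrt{43}) = 188 - 11 i - i \sqrt{43}$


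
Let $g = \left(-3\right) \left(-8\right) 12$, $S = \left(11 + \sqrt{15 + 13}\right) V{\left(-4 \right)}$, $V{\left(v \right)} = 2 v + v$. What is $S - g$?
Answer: $-420 - 24 \sqrt{7} \approx -483.5$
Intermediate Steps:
$V{\left(v \right)} = 3 v$
$S = -132 - 24 \sqrt{7}$ ($S = \left(11 + \sqrt{15 + 13}\right) 3 \left(-4\right) = \left(11 + \sqrt{28}\right) \left(-12\right) = \left(11 + 2 \sqrt{7}\right) \left(-12\right) = -132 - 24 \sqrt{7} \approx -195.5$)
$g = 288$ ($g = 24 \cdot 12 = 288$)
$S - g = \left(-132 - 24 \sqrt{7}\right) - 288 = -420 - 24 \sqrt{7}$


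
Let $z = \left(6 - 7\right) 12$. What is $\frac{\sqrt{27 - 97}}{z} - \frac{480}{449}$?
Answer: $- \frac{480}{449} - \frac{i \sqrt{70}}{12} \approx -1.069 - 0.69722 i$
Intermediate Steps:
$z = -12$ ($z = \left(-1\right) 12 = -12$)
$\frac{\sqrt{27 - 97}}{z} - \frac{480}{449} = \frac{\sqrt{27 - 97}}{-12} - \frac{480}{449} = \sqrt{-70} \left(- \frac{1}{12}\right) - \frac{480}{449} = i \sqrt{70} \left(- \frac{1}{12}\right) - \frac{480}{449} = - \frac{i \sqrt{70}}{12} - \frac{480}{449} = - \frac{480}{449} - \frac{i \sqrt{70}}{12}$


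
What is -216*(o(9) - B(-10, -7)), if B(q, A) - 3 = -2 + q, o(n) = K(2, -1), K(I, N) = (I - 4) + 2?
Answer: -1944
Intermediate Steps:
K(I, N) = -2 + I (K(I, N) = (-4 + I) + 2 = -2 + I)
o(n) = 0 (o(n) = -2 + 2 = 0)
B(q, A) = 1 + q (B(q, A) = 3 + (-2 + q) = 1 + q)
-216*(o(9) - B(-10, -7)) = -216*(0 - (1 - 10)) = -216*(0 - 1*(-9)) = -216*(0 + 9) = -216*9 = -1944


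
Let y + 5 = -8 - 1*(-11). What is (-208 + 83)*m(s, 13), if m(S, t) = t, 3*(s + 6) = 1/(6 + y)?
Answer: -1625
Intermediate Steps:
y = -2 (y = -5 + (-8 - 1*(-11)) = -5 + (-8 + 11) = -5 + 3 = -2)
s = -71/12 (s = -6 + 1/(3*(6 - 2)) = -6 + (⅓)/4 = -6 + (⅓)*(¼) = -6 + 1/12 = -71/12 ≈ -5.9167)
(-208 + 83)*m(s, 13) = (-208 + 83)*13 = -125*13 = -1625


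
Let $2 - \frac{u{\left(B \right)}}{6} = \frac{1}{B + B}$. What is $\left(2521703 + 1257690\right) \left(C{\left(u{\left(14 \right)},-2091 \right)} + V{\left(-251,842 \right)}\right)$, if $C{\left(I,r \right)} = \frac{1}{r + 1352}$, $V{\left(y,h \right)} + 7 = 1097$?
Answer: $\frac{3044335076037}{739} \approx 4.1195 \cdot 10^{9}$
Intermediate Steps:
$u{\left(B \right)} = 12 - \frac{3}{B}$ ($u{\left(B \right)} = 12 - \frac{6}{B + B} = 12 - \frac{6}{2 B} = 12 - 6 \frac{1}{2 B} = 12 - \frac{3}{B}$)
$V{\left(y,h \right)} = 1090$ ($V{\left(y,h \right)} = -7 + 1097 = 1090$)
$C{\left(I,r \right)} = \frac{1}{1352 + r}$
$\left(2521703 + 1257690\right) \left(C{\left(u{\left(14 \right)},-2091 \right)} + V{\left(-251,842 \right)}\right) = \left(2521703 + 1257690\right) \left(\frac{1}{1352 - 2091} + 1090\right) = 3779393 \left(\frac{1}{-739} + 1090\right) = 3779393 \left(- \frac{1}{739} + 1090\right) = 3779393 \cdot \frac{805509}{739} = \frac{3044335076037}{739}$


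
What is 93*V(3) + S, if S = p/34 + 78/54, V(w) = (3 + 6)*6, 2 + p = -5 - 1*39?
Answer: 768380/153 ≈ 5022.1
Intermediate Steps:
p = -46 (p = -2 + (-5 - 1*39) = -2 + (-5 - 39) = -2 - 44 = -46)
V(w) = 54 (V(w) = 9*6 = 54)
S = 14/153 (S = -46/34 + 78/54 = -46*1/34 + 78*(1/54) = -23/17 + 13/9 = 14/153 ≈ 0.091503)
93*V(3) + S = 93*54 + 14/153 = 5022 + 14/153 = 768380/153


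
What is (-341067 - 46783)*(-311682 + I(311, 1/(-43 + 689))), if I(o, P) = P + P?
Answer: 39046133587250/323 ≈ 1.2089e+11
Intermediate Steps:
I(o, P) = 2*P
(-341067 - 46783)*(-311682 + I(311, 1/(-43 + 689))) = (-341067 - 46783)*(-311682 + 2/(-43 + 689)) = -387850*(-311682 + 2/646) = -387850*(-311682 + 2*(1/646)) = -387850*(-311682 + 1/323) = -387850*(-100673285/323) = 39046133587250/323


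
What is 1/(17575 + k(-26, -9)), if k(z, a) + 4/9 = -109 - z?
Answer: 9/157424 ≈ 5.7170e-5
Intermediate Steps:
k(z, a) = -985/9 - z (k(z, a) = -4/9 + (-109 - z) = -985/9 - z)
1/(17575 + k(-26, -9)) = 1/(17575 + (-985/9 - 1*(-26))) = 1/(17575 + (-985/9 + 26)) = 1/(17575 - 751/9) = 1/(157424/9) = 9/157424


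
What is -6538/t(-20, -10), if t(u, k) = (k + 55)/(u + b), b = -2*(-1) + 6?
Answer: 26152/15 ≈ 1743.5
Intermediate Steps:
b = 8 (b = 2 + 6 = 8)
t(u, k) = (55 + k)/(8 + u) (t(u, k) = (k + 55)/(u + 8) = (55 + k)/(8 + u))
-6538/t(-20, -10) = -6538*(8 - 20)/(55 - 10) = -6538/(45/(-12)) = -6538/((-1/12*45)) = -6538/(-15/4) = -6538*(-4/15) = 26152/15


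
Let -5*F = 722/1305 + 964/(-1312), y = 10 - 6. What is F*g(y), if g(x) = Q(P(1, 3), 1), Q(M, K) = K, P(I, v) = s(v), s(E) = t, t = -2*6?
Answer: 77689/2140200 ≈ 0.036300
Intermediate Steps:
t = -12
s(E) = -12
P(I, v) = -12
y = 4
g(x) = 1
F = 77689/2140200 (F = -(722/1305 + 964/(-1312))/5 = -(722*(1/1305) + 964*(-1/1312))/5 = -(722/1305 - 241/328)/5 = -1/5*(-77689/428040) = 77689/2140200 ≈ 0.036300)
F*g(y) = (77689/2140200)*1 = 77689/2140200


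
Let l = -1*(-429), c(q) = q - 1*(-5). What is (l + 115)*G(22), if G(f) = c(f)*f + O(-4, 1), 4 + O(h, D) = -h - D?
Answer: 322592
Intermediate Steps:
O(h, D) = -4 - D - h (O(h, D) = -4 + (-h - D) = -4 + (-D - h) = -4 - D - h)
c(q) = 5 + q (c(q) = q + 5 = 5 + q)
l = 429
G(f) = -1 + f*(5 + f) (G(f) = (5 + f)*f + (-4 - 1*1 - 1*(-4)) = f*(5 + f) + (-4 - 1 + 4) = f*(5 + f) - 1 = -1 + f*(5 + f))
(l + 115)*G(22) = (429 + 115)*(-1 + 22*(5 + 22)) = 544*(-1 + 22*27) = 544*(-1 + 594) = 544*593 = 322592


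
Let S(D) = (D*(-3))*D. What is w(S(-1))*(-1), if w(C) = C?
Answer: 3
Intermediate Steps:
S(D) = -3*D**2 (S(D) = (-3*D)*D = -3*D**2)
w(S(-1))*(-1) = -3*(-1)**2*(-1) = -3*1*(-1) = -3*(-1) = 3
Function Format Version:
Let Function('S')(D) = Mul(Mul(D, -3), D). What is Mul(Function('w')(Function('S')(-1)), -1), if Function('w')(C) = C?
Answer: 3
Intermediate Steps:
Function('S')(D) = Mul(-3, Pow(D, 2)) (Function('S')(D) = Mul(Mul(-3, D), D) = Mul(-3, Pow(D, 2)))
Mul(Function('w')(Function('S')(-1)), -1) = Mul(Mul(-3, Pow(-1, 2)), -1) = Mul(Mul(-3, 1), -1) = Mul(-3, -1) = 3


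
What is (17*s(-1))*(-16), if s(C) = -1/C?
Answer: -272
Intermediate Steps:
(17*s(-1))*(-16) = (17*(-1/(-1)))*(-16) = (17*(-1*(-1)))*(-16) = (17*1)*(-16) = 17*(-16) = -272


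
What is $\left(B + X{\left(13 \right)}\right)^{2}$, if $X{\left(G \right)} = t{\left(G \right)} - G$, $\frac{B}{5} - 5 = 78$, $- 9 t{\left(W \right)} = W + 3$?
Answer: $\frac{12974404}{81} \approx 1.6018 \cdot 10^{5}$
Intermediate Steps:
$t{\left(W \right)} = - \frac{1}{3} - \frac{W}{9}$ ($t{\left(W \right)} = - \frac{W + 3}{9} = - \frac{3 + W}{9} = - \frac{1}{3} - \frac{W}{9}$)
$B = 415$ ($B = 25 + 5 \cdot 78 = 25 + 390 = 415$)
$X{\left(G \right)} = - \frac{1}{3} - \frac{10 G}{9}$ ($X{\left(G \right)} = \left(- \frac{1}{3} - \frac{G}{9}\right) - G = - \frac{1}{3} - \frac{10 G}{9}$)
$\left(B + X{\left(13 \right)}\right)^{2} = \left(415 - \frac{133}{9}\right)^{2} = \left(\frac{3602}{9}\right)^{2} = \frac{12974404}{81}$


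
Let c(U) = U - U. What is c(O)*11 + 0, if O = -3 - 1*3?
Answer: 0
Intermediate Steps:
O = -6 (O = -3 - 3 = -6)
c(U) = 0
c(O)*11 + 0 = 0*11 + 0 = 0 + 0 = 0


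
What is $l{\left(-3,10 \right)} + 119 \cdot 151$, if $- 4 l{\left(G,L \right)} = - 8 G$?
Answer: $17963$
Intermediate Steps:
$l{\left(G,L \right)} = 2 G$ ($l{\left(G,L \right)} = - \frac{\left(-8\right) G}{4} = 2 G$)
$l{\left(-3,10 \right)} + 119 \cdot 151 = 2 \left(-3\right) + 119 \cdot 151 = -6 + 17969 = 17963$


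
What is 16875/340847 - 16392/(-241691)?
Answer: 9665699649/82379652277 ≈ 0.11733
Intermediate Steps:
16875/340847 - 16392/(-241691) = 16875*(1/340847) - 16392*(-1/241691) = 16875/340847 + 16392/241691 = 9665699649/82379652277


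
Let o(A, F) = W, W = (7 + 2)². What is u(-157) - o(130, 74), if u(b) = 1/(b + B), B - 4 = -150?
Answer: -24544/303 ≈ -81.003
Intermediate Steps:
W = 81 (W = 9² = 81)
o(A, F) = 81
B = -146 (B = 4 - 150 = -146)
u(b) = 1/(-146 + b) (u(b) = 1/(b - 146) = 1/(-146 + b))
u(-157) - o(130, 74) = 1/(-146 - 157) - 1*81 = 1/(-303) - 81 = -1/303 - 81 = -24544/303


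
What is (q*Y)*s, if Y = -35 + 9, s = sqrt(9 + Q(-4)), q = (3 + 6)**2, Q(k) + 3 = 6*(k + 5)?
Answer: -4212*sqrt(3) ≈ -7295.4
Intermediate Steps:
Q(k) = 27 + 6*k (Q(k) = -3 + 6*(k + 5) = -3 + 6*(5 + k) = -3 + (30 + 6*k) = 27 + 6*k)
q = 81 (q = 9**2 = 81)
s = 2*sqrt(3) (s = sqrt(9 + (27 + 6*(-4))) = sqrt(9 + (27 - 24)) = sqrt(9 + 3) = sqrt(12) = 2*sqrt(3) ≈ 3.4641)
Y = -26
(q*Y)*s = (81*(-26))*(2*sqrt(3)) = -4212*sqrt(3)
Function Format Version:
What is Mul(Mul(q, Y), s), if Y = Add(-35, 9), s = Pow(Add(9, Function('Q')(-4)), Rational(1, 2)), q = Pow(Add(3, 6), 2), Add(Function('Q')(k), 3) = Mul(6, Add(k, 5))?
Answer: Mul(-4212, Pow(3, Rational(1, 2))) ≈ -7295.4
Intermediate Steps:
Function('Q')(k) = Add(27, Mul(6, k)) (Function('Q')(k) = Add(-3, Mul(6, Add(k, 5))) = Add(-3, Mul(6, Add(5, k))) = Add(-3, Add(30, Mul(6, k))) = Add(27, Mul(6, k)))
q = 81 (q = Pow(9, 2) = 81)
s = Mul(2, Pow(3, Rational(1, 2))) (s = Pow(Add(9, Add(27, Mul(6, -4))), Rational(1, 2)) = Pow(Add(9, Add(27, -24)), Rational(1, 2)) = Pow(Add(9, 3), Rational(1, 2)) = Pow(12, Rational(1, 2)) = Mul(2, Pow(3, Rational(1, 2))) ≈ 3.4641)
Y = -26
Mul(Mul(q, Y), s) = Mul(Mul(81, -26), Mul(2, Pow(3, Rational(1, 2)))) = Mul(-2106, Mul(2, Pow(3, Rational(1, 2)))) = Mul(-4212, Pow(3, Rational(1, 2)))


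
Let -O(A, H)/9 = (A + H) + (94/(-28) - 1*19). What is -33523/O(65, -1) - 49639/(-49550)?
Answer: 23515360933/259988850 ≈ 90.448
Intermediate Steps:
O(A, H) = 2817/14 - 9*A - 9*H (O(A, H) = -9*((A + H) + (94/(-28) - 1*19)) = -9*((A + H) + (94*(-1/28) - 19)) = -9*((A + H) + (-47/14 - 19)) = -9*((A + H) - 313/14) = -9*(-313/14 + A + H) = 2817/14 - 9*A - 9*H)
-33523/O(65, -1) - 49639/(-49550) = -33523/(2817/14 - 9*65 - 9*(-1)) - 49639/(-49550) = -33523/(2817/14 - 585 + 9) - 49639*(-1/49550) = -33523/(-5247/14) + 49639/49550 = -33523*(-14/5247) + 49639/49550 = 469322/5247 + 49639/49550 = 23515360933/259988850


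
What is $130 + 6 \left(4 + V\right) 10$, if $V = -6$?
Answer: $10$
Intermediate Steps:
$130 + 6 \left(4 + V\right) 10 = 130 + 6 \left(4 - 6\right) 10 = 130 + 6 \left(-2\right) 10 = 130 - 120 = 10$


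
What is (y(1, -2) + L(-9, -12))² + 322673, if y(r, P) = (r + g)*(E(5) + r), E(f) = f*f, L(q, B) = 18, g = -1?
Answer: 322997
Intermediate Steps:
E(f) = f²
y(r, P) = (-1 + r)*(25 + r) (y(r, P) = (r - 1)*(5² + r) = (-1 + r)*(25 + r))
(y(1, -2) + L(-9, -12))² + 322673 = ((-25 + 1² + 24*1) + 18)² + 322673 = ((-25 + 1 + 24) + 18)² + 322673 = (0 + 18)² + 322673 = 18² + 322673 = 324 + 322673 = 322997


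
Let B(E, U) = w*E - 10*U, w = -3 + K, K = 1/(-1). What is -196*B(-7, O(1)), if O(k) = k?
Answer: -3528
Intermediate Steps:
K = -1 (K = 1*(-1) = -1)
w = -4 (w = -3 - 1 = -4)
B(E, U) = -10*U - 4*E (B(E, U) = -4*E - 10*U = -10*U - 4*E)
-196*B(-7, O(1)) = -196*(-10*1 - 4*(-7)) = -196*(-10 + 28) = -196*18 = -3528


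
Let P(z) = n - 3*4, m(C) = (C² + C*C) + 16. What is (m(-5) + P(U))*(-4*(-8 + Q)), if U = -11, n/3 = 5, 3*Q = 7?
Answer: 1564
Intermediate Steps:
Q = 7/3 (Q = (⅓)*7 = 7/3 ≈ 2.3333)
n = 15 (n = 3*5 = 15)
m(C) = 16 + 2*C² (m(C) = (C² + C²) + 16 = 2*C² + 16 = 16 + 2*C²)
P(z) = 3 (P(z) = 15 - 3*4 = 15 - 12 = 3)
(m(-5) + P(U))*(-4*(-8 + Q)) = ((16 + 2*(-5)²) + 3)*(-4*(-8 + 7/3)) = ((16 + 2*25) + 3)*(-4*(-17/3)) = ((16 + 50) + 3)*(68/3) = (66 + 3)*(68/3) = 69*(68/3) = 1564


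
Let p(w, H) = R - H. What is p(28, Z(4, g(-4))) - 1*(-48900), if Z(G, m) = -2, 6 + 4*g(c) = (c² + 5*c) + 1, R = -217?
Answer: 48685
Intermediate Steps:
g(c) = -5/4 + c²/4 + 5*c/4 (g(c) = -3/2 + ((c² + 5*c) + 1)/4 = -3/2 + (1 + c² + 5*c)/4 = -3/2 + (¼ + c²/4 + 5*c/4) = -5/4 + c²/4 + 5*c/4)
p(w, H) = -217 - H
p(28, Z(4, g(-4))) - 1*(-48900) = (-217 - 1*(-2)) - 1*(-48900) = (-217 + 2) + 48900 = -215 + 48900 = 48685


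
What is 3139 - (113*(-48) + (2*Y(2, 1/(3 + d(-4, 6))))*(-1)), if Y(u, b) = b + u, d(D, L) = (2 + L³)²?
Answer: 407163811/47527 ≈ 8567.0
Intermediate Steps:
3139 - (113*(-48) + (2*Y(2, 1/(3 + d(-4, 6))))*(-1)) = 3139 - (113*(-48) + (2*(1/(3 + (2 + 6³)²) + 2))*(-1)) = 3139 - (-5424 + (2*(1/(3 + (2 + 216)²) + 2))*(-1)) = 3139 - (-5424 + (2*(1/(3 + 218²) + 2))*(-1)) = 3139 - (-5424 + (2*(1/(3 + 47524) + 2))*(-1)) = 3139 - (-5424 + (2*(1/47527 + 2))*(-1)) = 3139 - (-5424 + (2*(95055/47527))*(-1)) = 3139 - (-5424 + (190110/47527)*(-1)) = 3139 - (-5424 - 190110/47527) = 3139 - 1*(-257976558/47527) = 3139 + 257976558/47527 = 407163811/47527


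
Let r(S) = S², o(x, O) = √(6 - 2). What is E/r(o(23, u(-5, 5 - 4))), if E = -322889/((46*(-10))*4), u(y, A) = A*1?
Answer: 322889/7360 ≈ 43.871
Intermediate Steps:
u(y, A) = A
o(x, O) = 2 (o(x, O) = √4 = 2)
E = 322889/1840 (E = -322889/((-460*4)) = -322889/(-1840) = -322889*(-1/1840) = 322889/1840 ≈ 175.48)
E/r(o(23, u(-5, 5 - 4))) = 322889/(1840*(2²)) = (322889/1840)/4 = (322889/1840)*(¼) = 322889/7360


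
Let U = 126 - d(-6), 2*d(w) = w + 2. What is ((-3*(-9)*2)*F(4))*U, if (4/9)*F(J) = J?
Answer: 62208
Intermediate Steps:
d(w) = 1 + w/2 (d(w) = (w + 2)/2 = (2 + w)/2 = 1 + w/2)
U = 128 (U = 126 - (1 + (1/2)*(-6)) = 126 - (1 - 3) = 126 - 1*(-2) = 126 + 2 = 128)
F(J) = 9*J/4
((-3*(-9)*2)*F(4))*U = ((-3*(-9)*2)*((9/4)*4))*128 = ((27*2)*9)*128 = (54*9)*128 = 486*128 = 62208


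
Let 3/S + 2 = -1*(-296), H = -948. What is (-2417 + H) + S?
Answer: -329769/98 ≈ -3365.0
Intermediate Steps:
S = 1/98 (S = 3/(-2 - 1*(-296)) = 3/(-2 + 296) = 3/294 = 3*(1/294) = 1/98 ≈ 0.010204)
(-2417 + H) + S = (-2417 - 948) + 1/98 = -3365 + 1/98 = -329769/98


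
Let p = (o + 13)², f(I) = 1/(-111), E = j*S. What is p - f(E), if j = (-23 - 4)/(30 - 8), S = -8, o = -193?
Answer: 3596401/111 ≈ 32400.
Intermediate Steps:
j = -27/22 ≈ -1.2273
E = 108/11 (E = -27/22*(-8) = 108/11 ≈ 9.8182)
f(I) = -1/111
p = 32400 (p = (-193 + 13)² = (-180)² = 32400)
p - f(E) = 32400 - 1*(-1/111) = 32400 + 1/111 = 3596401/111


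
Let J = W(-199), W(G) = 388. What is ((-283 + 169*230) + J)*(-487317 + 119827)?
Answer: -14322922750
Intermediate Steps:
J = 388
((-283 + 169*230) + J)*(-487317 + 119827) = ((-283 + 169*230) + 388)*(-487317 + 119827) = ((-283 + 38870) + 388)*(-367490) = (38587 + 388)*(-367490) = 38975*(-367490) = -14322922750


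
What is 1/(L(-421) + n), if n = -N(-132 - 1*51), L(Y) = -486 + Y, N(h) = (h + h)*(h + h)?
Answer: -1/134863 ≈ -7.4149e-6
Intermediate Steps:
N(h) = 4*h**2 (N(h) = (2*h)*(2*h) = 4*h**2)
n = -133956 (n = -4*(-132 - 1*51)**2 = -4*(-132 - 51)**2 = -4*(-183)**2 = -4*33489 = -1*133956 = -133956)
1/(L(-421) + n) = 1/((-486 - 421) - 133956) = 1/(-907 - 133956) = 1/(-134863) = -1/134863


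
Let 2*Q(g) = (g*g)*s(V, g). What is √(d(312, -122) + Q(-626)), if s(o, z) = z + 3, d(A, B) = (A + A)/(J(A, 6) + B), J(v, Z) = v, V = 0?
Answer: I*√1101676070710/95 ≈ 11049.0*I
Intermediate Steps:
d(A, B) = 2*A/(A + B) (d(A, B) = (A + A)/(A + B) = (2*A)/(A + B) = 2*A/(A + B))
s(o, z) = 3 + z
Q(g) = g²*(3 + g)/2 (Q(g) = ((g*g)*(3 + g))/2 = (g²*(3 + g))/2 = g²*(3 + g)/2)
√(d(312, -122) + Q(-626)) = √(2*312/(312 - 122) + (½)*(-626)²*(3 - 626)) = √(2*312/190 + (½)*391876*(-623)) = √(2*312*(1/190) - 122069374) = √(312/95 - 122069374) = √(-11596590218/95) = I*√1101676070710/95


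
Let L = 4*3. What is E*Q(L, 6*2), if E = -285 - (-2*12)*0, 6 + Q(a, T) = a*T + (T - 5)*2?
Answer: -43320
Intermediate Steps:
L = 12
Q(a, T) = -16 + 2*T + T*a (Q(a, T) = -6 + (a*T + (T - 5)*2) = -6 + (T*a + (-5 + T)*2) = -6 + (T*a + (-10 + 2*T)) = -6 + (-10 + 2*T + T*a) = -16 + 2*T + T*a)
E = -285 (E = -285 - (-24)*0 = -285 - 1*0 = -285 + 0 = -285)
E*Q(L, 6*2) = -285*(-16 + 2*(6*2) + (6*2)*12) = -285*(-16 + 2*12 + 12*12) = -285*(-16 + 24 + 144) = -285*152 = -43320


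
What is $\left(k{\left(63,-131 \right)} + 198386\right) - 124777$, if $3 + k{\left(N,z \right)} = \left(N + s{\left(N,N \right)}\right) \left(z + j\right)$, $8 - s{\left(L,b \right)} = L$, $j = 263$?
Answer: $74662$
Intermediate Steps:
$s{\left(L,b \right)} = 8 - L$
$k{\left(N,z \right)} = 2101 + 8 z$ ($k{\left(N,z \right)} = -3 + \left(N - \left(-8 + N\right)\right) \left(z + 263\right) = -3 + 8 \left(263 + z\right) = -3 + \left(2104 + 8 z\right) = 2101 + 8 z$)
$\left(k{\left(63,-131 \right)} + 198386\right) - 124777 = \left(\left(2101 + 8 \left(-131\right)\right) + 198386\right) - 124777 = \left(\left(2101 - 1048\right) + 198386\right) - 124777 = \left(1053 + 198386\right) - 124777 = 199439 - 124777 = 74662$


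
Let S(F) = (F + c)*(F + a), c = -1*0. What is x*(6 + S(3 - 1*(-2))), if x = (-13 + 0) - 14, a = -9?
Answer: 378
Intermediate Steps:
c = 0
x = -27 (x = -13 - 14 = -27)
S(F) = F*(-9 + F) (S(F) = (F + 0)*(F - 9) = F*(-9 + F))
x*(6 + S(3 - 1*(-2))) = -27*(6 + (3 - 1*(-2))*(-9 + (3 - 1*(-2)))) = -27*(6 + (3 + 2)*(-9 + (3 + 2))) = -27*(6 + 5*(-9 + 5)) = -27*(6 + 5*(-4)) = -27*(6 - 20) = -27*(-14) = 378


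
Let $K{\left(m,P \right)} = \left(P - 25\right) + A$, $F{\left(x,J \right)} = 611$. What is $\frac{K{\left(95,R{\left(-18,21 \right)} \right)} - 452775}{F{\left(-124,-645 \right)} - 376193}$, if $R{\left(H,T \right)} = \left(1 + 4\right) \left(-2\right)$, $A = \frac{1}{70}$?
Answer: $\frac{31696699}{26290740} \approx 1.2056$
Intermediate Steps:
$A = \frac{1}{70} \approx 0.014286$
$R{\left(H,T \right)} = -10$ ($R{\left(H,T \right)} = 5 \left(-2\right) = -10$)
$K{\left(m,P \right)} = - \frac{1749}{70} + P$ ($K{\left(m,P \right)} = \left(P - 25\right) + \frac{1}{70} = \left(-25 + P\right) + \frac{1}{70} = - \frac{1749}{70} + P$)
$\frac{K{\left(95,R{\left(-18,21 \right)} \right)} - 452775}{F{\left(-124,-645 \right)} - 376193} = \frac{\left(- \frac{1749}{70} - 10\right) - 452775}{611 - 376193} = \frac{- \frac{2449}{70} - 452775}{-375582} = \left(- \frac{31696699}{70}\right) \left(- \frac{1}{375582}\right) = \frac{31696699}{26290740}$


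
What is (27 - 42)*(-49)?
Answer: 735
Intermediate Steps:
(27 - 42)*(-49) = -15*(-49) = 735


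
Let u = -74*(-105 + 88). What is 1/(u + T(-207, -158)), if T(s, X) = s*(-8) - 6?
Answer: 1/2908 ≈ 0.00034388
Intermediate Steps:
T(s, X) = -6 - 8*s (T(s, X) = -8*s - 6 = -6 - 8*s)
u = 1258 (u = -74*(-17) = 1258)
1/(u + T(-207, -158)) = 1/(1258 + (-6 - 8*(-207))) = 1/(1258 + (-6 + 1656)) = 1/(1258 + 1650) = 1/2908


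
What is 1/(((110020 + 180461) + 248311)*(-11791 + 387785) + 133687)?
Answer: 1/202582692935 ≈ 4.9363e-12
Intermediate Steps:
1/(((110020 + 180461) + 248311)*(-11791 + 387785) + 133687) = 1/((290481 + 248311)*375994 + 133687) = 1/(538792*375994 + 133687) = 1/(202582559248 + 133687) = 1/202582692935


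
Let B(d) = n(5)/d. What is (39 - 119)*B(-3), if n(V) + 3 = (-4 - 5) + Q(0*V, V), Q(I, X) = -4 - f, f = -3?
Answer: -1040/3 ≈ -346.67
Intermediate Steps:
Q(I, X) = -1 (Q(I, X) = -4 - 1*(-3) = -4 + 3 = -1)
n(V) = -13 (n(V) = -3 + ((-4 - 5) - 1) = -3 + (-9 - 1) = -3 - 10 = -13)
B(d) = -13/d
(39 - 119)*B(-3) = (39 - 119)*(-13/(-3)) = -(-1040)*(-1)/3 = -80*13/3 = -1040/3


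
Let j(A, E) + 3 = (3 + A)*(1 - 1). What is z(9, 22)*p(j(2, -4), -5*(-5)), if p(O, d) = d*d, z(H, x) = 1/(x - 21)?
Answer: 625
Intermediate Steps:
j(A, E) = -3 (j(A, E) = -3 + (3 + A)*(1 - 1) = -3 + (3 + A)*0 = -3 + 0 = -3)
z(H, x) = 1/(-21 + x)
p(O, d) = d²
z(9, 22)*p(j(2, -4), -5*(-5)) = (-5*(-5))²/(-21 + 22) = 25²/1 = 1*625 = 625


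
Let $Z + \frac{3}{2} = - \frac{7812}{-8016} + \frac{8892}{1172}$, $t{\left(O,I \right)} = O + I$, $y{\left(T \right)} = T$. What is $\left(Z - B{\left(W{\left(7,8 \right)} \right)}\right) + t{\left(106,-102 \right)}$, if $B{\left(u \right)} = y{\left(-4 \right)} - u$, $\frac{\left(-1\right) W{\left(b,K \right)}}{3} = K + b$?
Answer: $- \frac{5859667}{195724} \approx -29.938$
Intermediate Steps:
$W{\left(b,K \right)} = - 3 K - 3 b$ ($W{\left(b,K \right)} = - 3 \left(K + b\right) = - 3 K - 3 b$)
$B{\left(u \right)} = -4 - u$
$t{\left(O,I \right)} = I + O$
$Z = \frac{1382121}{195724}$ ($Z = - \frac{3}{2} + \left(- \frac{7812}{-8016} + \frac{8892}{1172}\right) = - \frac{3}{2} + \left(\left(-7812\right) \left(- \frac{1}{8016}\right) + 8892 \cdot \frac{1}{1172}\right) = - \frac{3}{2} + \left(\frac{651}{668} + \frac{2223}{293}\right) = - \frac{3}{2} + \frac{1675707}{195724} = \frac{1382121}{195724} \approx 7.0616$)
$\left(Z - B{\left(W{\left(7,8 \right)} \right)}\right) + t{\left(106,-102 \right)} = \left(\frac{1382121}{195724} - \left(-4 - \left(\left(-3\right) 8 - 21\right)\right)\right) + \left(-102 + 106\right) = \left(\frac{1382121}{195724} - \left(-4 - \left(-24 - 21\right)\right)\right) + 4 = \left(\frac{1382121}{195724} - \left(-4 - -45\right)\right) + 4 = \left(\frac{1382121}{195724} - \left(-4 + 45\right)\right) + 4 = \left(\frac{1382121}{195724} - 41\right) + 4 = - \frac{6642563}{195724} + 4 = - \frac{5859667}{195724}$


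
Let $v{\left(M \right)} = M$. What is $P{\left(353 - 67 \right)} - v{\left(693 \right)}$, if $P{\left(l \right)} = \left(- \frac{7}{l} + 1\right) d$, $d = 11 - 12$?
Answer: $- \frac{198477}{286} \approx -693.98$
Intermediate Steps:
$d = -1$ ($d = 11 - 12 = -1$)
$P{\left(l \right)} = -1 + \frac{7}{l}$ ($P{\left(l \right)} = \left(- \frac{7}{l} + 1\right) \left(-1\right) = \left(1 - \frac{7}{l}\right) \left(-1\right) = -1 + \frac{7}{l}$)
$P{\left(353 - 67 \right)} - v{\left(693 \right)} = \frac{7 - \left(353 - 67\right)}{353 - 67} - 693 = \frac{7 - 286}{286} - 693 = \frac{1}{286} \left(-279\right) - 693 = - \frac{279}{286} - 693 = - \frac{198477}{286}$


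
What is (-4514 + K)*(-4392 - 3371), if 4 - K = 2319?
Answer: 53013527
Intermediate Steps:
K = -2315 (K = 4 - 1*2319 = 4 - 2319 = -2315)
(-4514 + K)*(-4392 - 3371) = (-4514 - 2315)*(-4392 - 3371) = -6829*(-7763) = 53013527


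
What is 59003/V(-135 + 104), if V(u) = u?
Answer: -59003/31 ≈ -1903.3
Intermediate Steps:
59003/V(-135 + 104) = 59003/(-135 + 104) = 59003/(-31) = 59003*(-1/31) = -59003/31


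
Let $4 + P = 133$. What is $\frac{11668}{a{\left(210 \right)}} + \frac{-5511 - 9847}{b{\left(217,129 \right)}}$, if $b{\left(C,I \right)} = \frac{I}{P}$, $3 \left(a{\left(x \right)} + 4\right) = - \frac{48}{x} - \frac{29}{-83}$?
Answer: $- \frac{210558614}{11503} \approx -18305.0$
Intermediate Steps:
$P = 129$ ($P = -4 + 133 = 129$)
$a{\left(x \right)} = - \frac{967}{249} - \frac{16}{x}$ ($a{\left(x \right)} = -4 + \frac{- \frac{48}{x} - \frac{29}{-83}}{3} = -4 + \frac{- \frac{48}{x} - - \frac{29}{83}}{3} = -4 + \frac{- \frac{48}{x} + \frac{29}{83}}{3} = -4 + \frac{\frac{29}{83} - \frac{48}{x}}{3} = -4 + \left(\frac{29}{249} - \frac{16}{x}\right) = - \frac{967}{249} - \frac{16}{x}$)
$b{\left(C,I \right)} = \frac{I}{129}$
$\frac{11668}{a{\left(210 \right)}} + \frac{-5511 - 9847}{b{\left(217,129 \right)}} = \frac{11668}{- \frac{967}{249} - \frac{16}{210}} + \frac{-5511 - 9847}{\frac{1}{129} \cdot 129} = \frac{11668}{- \frac{967}{249} - \frac{8}{105}} + \frac{-5511 - 9847}{1} = \frac{11668}{- \frac{967}{249} - \frac{8}{105}} - 15358 = \frac{11668}{- \frac{11503}{2905}} - 15358 = 11668 \left(- \frac{2905}{11503}\right) - 15358 = - \frac{33895540}{11503} - 15358 = - \frac{210558614}{11503}$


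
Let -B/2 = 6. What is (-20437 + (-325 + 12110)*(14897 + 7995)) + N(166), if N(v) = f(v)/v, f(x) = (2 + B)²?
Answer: 22390228039/83 ≈ 2.6976e+8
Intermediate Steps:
B = -12 (B = -2*6 = -12)
f(x) = 100 (f(x) = (2 - 12)² = (-10)² = 100)
N(v) = 100/v
(-20437 + (-325 + 12110)*(14897 + 7995)) + N(166) = (-20437 + (-325 + 12110)*(14897 + 7995)) + 100/166 = (-20437 + 11785*22892) + 100*(1/166) = (-20437 + 269782220) + 50/83 = 269761783 + 50/83 = 22390228039/83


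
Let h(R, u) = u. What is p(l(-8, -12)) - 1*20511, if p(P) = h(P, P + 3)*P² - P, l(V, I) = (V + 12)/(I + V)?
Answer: -2563836/125 ≈ -20511.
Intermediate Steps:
l(V, I) = (12 + V)/(I + V)
p(P) = -P + P²*(3 + P) (p(P) = (P + 3)*P² - P = (3 + P)*P² - P = P²*(3 + P) - P = -P + P²*(3 + P))
p(l(-8, -12)) - 1*20511 = ((12 - 8)/(-12 - 8))*(-1 + ((12 - 8)/(-12 - 8))*(3 + (12 - 8)/(-12 - 8))) - 1*20511 = (4/(-20))*(-1 + (4/(-20))*(3 + 4/(-20))) - 20511 = (-1/20*4)*(-1 + (-1/20*4)*(3 - 1/20*4)) - 20511 = -(-1 - (3 - ⅕)/5)/5 - 20511 = -(-1 - ⅕*14/5)/5 - 20511 = -(-1 - 14/25)/5 - 20511 = -⅕*(-39/25) - 20511 = 39/125 - 20511 = -2563836/125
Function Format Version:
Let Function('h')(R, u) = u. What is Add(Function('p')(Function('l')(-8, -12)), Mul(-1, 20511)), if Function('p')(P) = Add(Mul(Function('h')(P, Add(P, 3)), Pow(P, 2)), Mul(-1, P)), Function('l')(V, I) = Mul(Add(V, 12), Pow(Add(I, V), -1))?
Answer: Rational(-2563836, 125) ≈ -20511.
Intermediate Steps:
Function('l')(V, I) = Mul(Pow(Add(I, V), -1), Add(12, V)) (Function('l')(V, I) = Mul(Add(12, V), Pow(Add(I, V), -1)) = Mul(Pow(Add(I, V), -1), Add(12, V)))
Function('p')(P) = Add(Mul(-1, P), Mul(Pow(P, 2), Add(3, P))) (Function('p')(P) = Add(Mul(Add(P, 3), Pow(P, 2)), Mul(-1, P)) = Add(Mul(Add(3, P), Pow(P, 2)), Mul(-1, P)) = Add(Mul(Pow(P, 2), Add(3, P)), Mul(-1, P)) = Add(Mul(-1, P), Mul(Pow(P, 2), Add(3, P))))
Add(Function('p')(Function('l')(-8, -12)), Mul(-1, 20511)) = Add(Mul(Mul(Pow(Add(-12, -8), -1), Add(12, -8)), Add(-1, Mul(Mul(Pow(Add(-12, -8), -1), Add(12, -8)), Add(3, Mul(Pow(Add(-12, -8), -1), Add(12, -8)))))), Mul(-1, 20511)) = Add(Mul(Mul(Pow(-20, -1), 4), Add(-1, Mul(Mul(Pow(-20, -1), 4), Add(3, Mul(Pow(-20, -1), 4))))), -20511) = Add(Mul(Mul(Rational(-1, 20), 4), Add(-1, Mul(Mul(Rational(-1, 20), 4), Add(3, Mul(Rational(-1, 20), 4))))), -20511) = Add(Mul(Rational(-1, 5), Add(-1, Mul(Rational(-1, 5), Add(3, Rational(-1, 5))))), -20511) = Add(Mul(Rational(-1, 5), Add(-1, Mul(Rational(-1, 5), Rational(14, 5)))), -20511) = Add(Mul(Rational(-1, 5), Add(-1, Rational(-14, 25))), -20511) = Add(Mul(Rational(-1, 5), Rational(-39, 25)), -20511) = Add(Rational(39, 125), -20511) = Rational(-2563836, 125)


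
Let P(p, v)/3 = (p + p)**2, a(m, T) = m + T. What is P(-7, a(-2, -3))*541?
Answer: 318108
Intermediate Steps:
a(m, T) = T + m
P(p, v) = 12*p**2 (P(p, v) = 3*(p + p)**2 = 3*(2*p)**2 = 3*(4*p**2) = 12*p**2)
P(-7, a(-2, -3))*541 = (12*(-7)**2)*541 = (12*49)*541 = 588*541 = 318108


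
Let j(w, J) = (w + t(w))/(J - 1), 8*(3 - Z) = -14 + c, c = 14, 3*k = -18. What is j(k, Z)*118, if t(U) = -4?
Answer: -590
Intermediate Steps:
k = -6 (k = (1/3)*(-18) = -6)
Z = 3 (Z = 3 - (-14 + 14)/8 = 3 - 1/8*0 = 3 + 0 = 3)
j(w, J) = (-4 + w)/(-1 + J) (j(w, J) = (w - 4)/(J - 1) = (-4 + w)/(-1 + J))
j(k, Z)*118 = ((-4 - 6)/(-1 + 3))*118 = (-10/2)*118 = ((1/2)*(-10))*118 = -5*118 = -590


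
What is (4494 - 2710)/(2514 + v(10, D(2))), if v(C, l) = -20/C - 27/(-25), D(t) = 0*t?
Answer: 44600/62827 ≈ 0.70989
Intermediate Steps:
D(t) = 0
v(C, l) = 27/25 - 20/C (v(C, l) = -20/C - 27*(-1/25) = -20/C + 27/25 = 27/25 - 20/C)
(4494 - 2710)/(2514 + v(10, D(2))) = (4494 - 2710)/(2514 + (27/25 - 20/10)) = 1784/(2514 + (27/25 - 20*1/10)) = 1784/(2514 + (27/25 - 2)) = 1784/(2514 - 23/25) = 1784/(62827/25) = 1784*(25/62827) = 44600/62827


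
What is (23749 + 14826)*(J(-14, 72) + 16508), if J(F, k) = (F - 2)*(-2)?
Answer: 638030500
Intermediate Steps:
J(F, k) = 4 - 2*F (J(F, k) = (-2 + F)*(-2) = 4 - 2*F)
(23749 + 14826)*(J(-14, 72) + 16508) = (23749 + 14826)*((4 - 2*(-14)) + 16508) = 38575*((4 + 28) + 16508) = 38575*(32 + 16508) = 38575*16540 = 638030500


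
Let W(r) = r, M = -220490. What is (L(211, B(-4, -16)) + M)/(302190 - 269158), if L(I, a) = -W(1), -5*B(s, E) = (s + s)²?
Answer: -220491/33032 ≈ -6.6751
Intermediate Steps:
B(s, E) = -4*s²/5 (B(s, E) = -(s + s)²/5 = -4*s²/5)
L(I, a) = -1 (L(I, a) = -1*1 = -1)
(L(211, B(-4, -16)) + M)/(302190 - 269158) = (-1 - 220490)/(302190 - 269158) = -220491/33032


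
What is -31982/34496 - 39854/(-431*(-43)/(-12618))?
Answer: 8673339450253/319657184 ≈ 27133.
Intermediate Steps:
-31982/34496 - 39854/(-431*(-43)/(-12618)) = -31982*1/34496 - 39854/(18533*(-1/12618)) = -15991/17248 - 39854/(-18533/12618) = -15991/17248 - 39854*(-12618/18533) = -15991/17248 + 502877772/18533 = 8673339450253/319657184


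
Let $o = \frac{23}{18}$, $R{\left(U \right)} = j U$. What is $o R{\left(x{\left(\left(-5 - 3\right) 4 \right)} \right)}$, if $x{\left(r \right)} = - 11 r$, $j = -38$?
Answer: $- \frac{153824}{9} \approx -17092.0$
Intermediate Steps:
$R{\left(U \right)} = - 38 U$
$o = \frac{23}{18}$ ($o = 23 \cdot \frac{1}{18} = \frac{23}{18} \approx 1.2778$)
$o R{\left(x{\left(\left(-5 - 3\right) 4 \right)} \right)} = \frac{23 \left(- 38 \left(- 11 \left(-5 - 3\right) 4\right)\right)}{18} = \frac{23 \left(- 38 \left(- 11 \left(\left(-8\right) 4\right)\right)\right)}{18} = \frac{23 \left(- 38 \left(\left(-11\right) \left(-32\right)\right)\right)}{18} = \frac{23 \left(\left(-38\right) 352\right)}{18} = \frac{23}{18} \left(-13376\right) = - \frac{153824}{9}$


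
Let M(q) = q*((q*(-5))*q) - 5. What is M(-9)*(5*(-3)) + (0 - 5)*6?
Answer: -54630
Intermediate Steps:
M(q) = -5 - 5*q**3 (M(q) = q*((-5*q)*q) - 5 = q*(-5*q**2) - 5 = -5*q**3 - 5 = -5 - 5*q**3)
M(-9)*(5*(-3)) + (0 - 5)*6 = (-5 - 5*(-9)**3)*(5*(-3)) + (0 - 5)*6 = (-5 - 5*(-729))*(-15) - 5*6 = (-5 + 3645)*(-15) - 30 = 3640*(-15) - 30 = -54600 - 30 = -54630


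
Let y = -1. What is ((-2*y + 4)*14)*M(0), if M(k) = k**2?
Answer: 0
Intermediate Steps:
((-2*y + 4)*14)*M(0) = ((-2*(-1) + 4)*14)*0**2 = ((2 + 4)*14)*0 = (6*14)*0 = 84*0 = 0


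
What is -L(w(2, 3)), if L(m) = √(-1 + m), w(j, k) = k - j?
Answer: 0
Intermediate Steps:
-L(w(2, 3)) = -√(-1 + (3 - 1*2)) = -√(-1 + (3 - 2)) = -√(-1 + 1) = -√0 = -1*0 = 0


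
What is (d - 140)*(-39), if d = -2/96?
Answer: 87373/16 ≈ 5460.8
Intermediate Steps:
d = -1/48 (d = -2*1/96 = -1/48 ≈ -0.020833)
(d - 140)*(-39) = (-1/48 - 140)*(-39) = -6721/48*(-39) = 87373/16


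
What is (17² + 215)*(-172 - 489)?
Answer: -333144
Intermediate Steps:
(17² + 215)*(-172 - 489) = (289 + 215)*(-661) = 504*(-661) = -333144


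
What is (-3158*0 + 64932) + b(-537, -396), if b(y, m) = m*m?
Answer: 221748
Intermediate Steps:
b(y, m) = m²
(-3158*0 + 64932) + b(-537, -396) = (-3158*0 + 64932) + (-396)² = (0 + 64932) + 156816 = 64932 + 156816 = 221748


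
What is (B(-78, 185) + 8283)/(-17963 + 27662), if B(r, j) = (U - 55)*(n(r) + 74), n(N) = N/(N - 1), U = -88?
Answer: -192775/766221 ≈ -0.25159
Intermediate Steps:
n(N) = N/(-1 + N)
B(r, j) = -10582 - 143*r/(-1 + r) (B(r, j) = (-88 - 55)*(r/(-1 + r) + 74) = -143*(74 + r/(-1 + r)) = -10582 - 143*r/(-1 + r))
(B(-78, 185) + 8283)/(-17963 + 27662) = (143*(74 - 75*(-78))/(-1 - 78) + 8283)/(-17963 + 27662) = (143*(74 + 5850)/(-79) + 8283)/9699 = (143*(-1/79)*5924 + 8283)*(1/9699) = (-847132/79 + 8283)*(1/9699) = -192775/79*1/9699 = -192775/766221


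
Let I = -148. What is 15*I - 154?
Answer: -2374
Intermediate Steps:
15*I - 154 = 15*(-148) - 154 = -2220 - 154 = -2374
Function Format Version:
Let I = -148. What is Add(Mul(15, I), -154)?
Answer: -2374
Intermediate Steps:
Add(Mul(15, I), -154) = Add(Mul(15, -148), -154) = Add(-2220, -154) = -2374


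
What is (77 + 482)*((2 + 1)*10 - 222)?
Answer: -107328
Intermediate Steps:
(77 + 482)*((2 + 1)*10 - 222) = 559*(3*10 - 222) = 559*(30 - 222) = 559*(-192) = -107328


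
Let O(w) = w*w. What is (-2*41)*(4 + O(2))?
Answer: -656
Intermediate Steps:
O(w) = w**2
(-2*41)*(4 + O(2)) = (-2*41)*(4 + 2**2) = -82*(4 + 4) = -82*8 = -656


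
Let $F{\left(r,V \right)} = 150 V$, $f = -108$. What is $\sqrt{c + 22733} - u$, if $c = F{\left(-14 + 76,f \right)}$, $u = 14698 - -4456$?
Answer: $-19154 + \sqrt{6533} \approx -19073.0$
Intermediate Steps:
$u = 19154$ ($u = 14698 + 4456 = 19154$)
$c = -16200$ ($c = 150 \left(-108\right) = -16200$)
$\sqrt{c + 22733} - u = \sqrt{-16200 + 22733} - 19154 = \sqrt{6533} - 19154 = -19154 + \sqrt{6533}$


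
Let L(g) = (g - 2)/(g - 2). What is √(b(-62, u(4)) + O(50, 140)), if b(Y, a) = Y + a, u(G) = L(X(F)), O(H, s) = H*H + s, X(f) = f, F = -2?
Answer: √2579 ≈ 50.784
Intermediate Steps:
L(g) = 1 (L(g) = (-2 + g)/(-2 + g) = 1)
O(H, s) = s + H² (O(H, s) = H² + s = s + H²)
u(G) = 1
√(b(-62, u(4)) + O(50, 140)) = √((-62 + 1) + (140 + 50²)) = √(-61 + (140 + 2500)) = √(-61 + 2640) = √2579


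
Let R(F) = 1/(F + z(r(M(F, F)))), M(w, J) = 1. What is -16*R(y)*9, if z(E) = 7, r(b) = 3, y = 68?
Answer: -48/25 ≈ -1.9200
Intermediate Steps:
R(F) = 1/(7 + F) (R(F) = 1/(F + 7) = 1/(7 + F))
-16*R(y)*9 = -16/(7 + 68)*9 = -16/75*9 = -48/25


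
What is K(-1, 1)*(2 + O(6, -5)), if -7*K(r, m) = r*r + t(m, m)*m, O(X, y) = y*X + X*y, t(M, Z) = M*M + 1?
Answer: 174/7 ≈ 24.857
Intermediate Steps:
t(M, Z) = 1 + M² (t(M, Z) = M² + 1 = 1 + M²)
O(X, y) = 2*X*y (O(X, y) = X*y + X*y = 2*X*y)
K(r, m) = -r²/7 - m*(1 + m²)/7 (K(r, m) = -(r*r + (1 + m²)*m)/7 = -(r² + m*(1 + m²))/7 = -r²/7 - m*(1 + m²)/7)
K(-1, 1)*(2 + O(6, -5)) = (-⅐*1 - ⅐*1³ - ⅐*(-1)²)*(2 + 2*6*(-5)) = (-⅐ - ⅐*1 - ⅐*1)*(2 - 60) = (-⅐ - ⅐ - ⅐)*(-58) = -3/7*(-58) = 174/7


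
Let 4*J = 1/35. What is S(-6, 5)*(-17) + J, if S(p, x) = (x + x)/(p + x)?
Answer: 23801/140 ≈ 170.01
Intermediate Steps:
J = 1/140 (J = (¼)/35 = (¼)*(1/35) = 1/140 ≈ 0.0071429)
S(p, x) = 2*x/(p + x) (S(p, x) = (2*x)/(p + x) = 2*x/(p + x))
S(-6, 5)*(-17) + J = (2*5/(-6 + 5))*(-17) + 1/140 = (2*5/(-1))*(-17) + 1/140 = (2*5*(-1))*(-17) + 1/140 = -10*(-17) + 1/140 = 170 + 1/140 = 23801/140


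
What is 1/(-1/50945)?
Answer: -50945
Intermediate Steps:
1/(-1/50945) = -50945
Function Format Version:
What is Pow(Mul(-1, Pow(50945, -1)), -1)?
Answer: -50945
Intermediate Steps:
Pow(Mul(-1, Pow(50945, -1)), -1) = Pow(Mul(-1, Rational(1, 50945)), -1) = Pow(Rational(-1, 50945), -1) = -50945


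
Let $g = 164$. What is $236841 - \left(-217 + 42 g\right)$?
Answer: $230170$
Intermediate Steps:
$236841 - \left(-217 + 42 g\right) = 236841 + \left(217 - 6888\right) = 236841 - 6671 = 230170$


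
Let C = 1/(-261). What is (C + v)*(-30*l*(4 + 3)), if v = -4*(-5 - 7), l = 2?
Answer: -1753780/87 ≈ -20158.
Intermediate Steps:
C = -1/261 ≈ -0.0038314
v = 48 (v = -4*(-12) = 48)
(C + v)*(-30*l*(4 + 3)) = (-1/261 + 48)*(-60*(4 + 3)) = 12527*(-60*7)/261 = 12527*(-30*14)/261 = (12527/261)*(-420) = -1753780/87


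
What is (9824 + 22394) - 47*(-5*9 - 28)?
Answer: 35649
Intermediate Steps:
(9824 + 22394) - 47*(-5*9 - 28) = 32218 - 47*(-45 - 28) = 32218 - 47*(-73) = 32218 + 3431 = 35649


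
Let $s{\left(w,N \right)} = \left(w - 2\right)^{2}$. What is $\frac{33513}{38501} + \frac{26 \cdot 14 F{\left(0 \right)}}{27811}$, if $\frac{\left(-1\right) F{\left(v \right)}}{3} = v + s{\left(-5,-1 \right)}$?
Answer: $- \frac{161154495}{152964473} \approx -1.0535$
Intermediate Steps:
$s{\left(w,N \right)} = \left(-2 + w\right)^{2}$
$F{\left(v \right)} = -147 - 3 v$ ($F{\left(v \right)} = - 3 \left(v + \left(-2 - 5\right)^{2}\right) = - 3 \left(v + \left(-7\right)^{2}\right) = - 3 \left(v + 49\right) = - 3 \left(49 + v\right) = -147 - 3 v$)
$\frac{33513}{38501} + \frac{26 \cdot 14 F{\left(0 \right)}}{27811} = \frac{33513}{38501} + \frac{26 \cdot 14 \left(-147 - 0\right)}{27811} = 33513 \cdot \frac{1}{38501} + 364 \left(-147 + 0\right) \frac{1}{27811} = \frac{33513}{38501} + 364 \left(-147\right) \frac{1}{27811} = \frac{33513}{38501} - \frac{7644}{3973} = - \frac{161154495}{152964473}$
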